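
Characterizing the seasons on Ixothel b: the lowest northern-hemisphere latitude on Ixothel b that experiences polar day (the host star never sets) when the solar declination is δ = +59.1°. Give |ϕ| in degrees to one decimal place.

|ϕ| = 30.9°

Polar day requires cos h₀ = −tan ϕ tan δ ≤ −1, i.e. tan ϕ tan δ ≥ 1.
The boundary is |tan ϕ| · |tan δ| = 1, so |ϕ| = 90° − |δ| = 90° − 59.1° = 30.9° in the northern hemisphere.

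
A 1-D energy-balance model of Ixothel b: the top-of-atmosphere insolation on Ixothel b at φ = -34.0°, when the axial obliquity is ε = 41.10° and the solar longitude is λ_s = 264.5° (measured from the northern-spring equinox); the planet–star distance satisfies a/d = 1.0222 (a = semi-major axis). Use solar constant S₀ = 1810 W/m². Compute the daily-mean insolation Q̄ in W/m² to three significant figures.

Solar declination: sin δ = sin ε · sin λ_s = sin 41.10° × sin 264.5° = -0.65435, so δ = -40.870°.
cos H₀ = −tan(-34.0°) tan(-40.870°) = -0.5837, H₀ = 2.1940 rad.
Bracket: H₀ sin φ sin δ + cos φ cos δ sin H₀ = 2.1940×-0.55919×-0.65435 + 0.82904×0.75619×0.81199 = 0.802798 + 0.509046 = 1.311844.
Inverse-square distance factor (a/d)² = 1.0222² = 1.044893.
Q̄ = (S₀/π) × 1.044893 × [bracket] = (1810/π) × 1.044893 × 1.311844 = 789.7 W/m².

Q̄ ≈ 790 W/m²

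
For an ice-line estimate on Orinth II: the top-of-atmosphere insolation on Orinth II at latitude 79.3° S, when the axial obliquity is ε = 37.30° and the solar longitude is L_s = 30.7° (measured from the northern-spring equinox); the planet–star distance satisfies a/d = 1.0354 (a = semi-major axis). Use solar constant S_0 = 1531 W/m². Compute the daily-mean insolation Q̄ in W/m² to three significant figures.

Solar declination: sin δ = sin ε · sin L_s = sin 37.30° × sin 30.7° = 0.30938, so δ = +18.022°.
cos h₀ = −tan(-79.3°) tan(+18.022°) = 1.7218 ≥ 1 ⇒ polar night, h₀ = 0 and Q̄ = 0.
Inverse-square distance factor (a/d)² = 1.0354² = 1.072053.

Q̄ ≈ 0.00 W/m²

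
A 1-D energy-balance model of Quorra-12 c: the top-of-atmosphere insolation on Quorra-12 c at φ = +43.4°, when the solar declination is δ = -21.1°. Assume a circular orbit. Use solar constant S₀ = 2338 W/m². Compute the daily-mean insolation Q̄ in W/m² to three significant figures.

Q̄ ≈ 249 W/m²

cos H₀ = −tan(+43.4°) tan(-21.100°) = 0.3649, H₀ = 1.1973 rad.
Bracket: H₀ sin φ sin δ + cos φ cos δ sin H₀ = 1.1973×0.68709×-0.36000 + 0.72657×0.93295×0.93105 = -0.296155 + 0.631115 = 0.334960.
Q̄ = (S₀/π) × [bracket] = (2338/π) × 0.334960 = 249.3 W/m².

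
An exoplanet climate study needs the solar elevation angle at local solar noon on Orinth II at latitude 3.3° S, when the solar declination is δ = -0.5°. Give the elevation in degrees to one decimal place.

87.2°

At local noon the hour angle is zero, so the zenith angle equals |ϕ − δ| = |-3.3° − (-0.500°)| = 2.800°.
Elevation = 90° − 2.800° = 87.2°.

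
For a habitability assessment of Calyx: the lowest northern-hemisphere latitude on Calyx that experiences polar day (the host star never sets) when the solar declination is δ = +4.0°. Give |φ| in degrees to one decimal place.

|φ| = 86.0°

Polar day requires cos H₀ = −tan φ tan δ ≤ −1, i.e. tan φ tan δ ≥ 1.
The boundary is |tan φ| · |tan δ| = 1, so |φ| = 90° − |δ| = 90° − 4.0° = 86.0° in the northern hemisphere.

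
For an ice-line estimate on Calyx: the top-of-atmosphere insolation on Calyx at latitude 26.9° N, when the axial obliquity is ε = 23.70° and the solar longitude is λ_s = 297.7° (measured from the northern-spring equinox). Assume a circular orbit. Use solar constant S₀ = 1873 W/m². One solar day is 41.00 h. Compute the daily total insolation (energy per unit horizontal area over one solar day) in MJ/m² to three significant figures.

52.5 MJ/m²

Solar declination: sin δ = sin ε · sin λ_s = sin 23.70° × sin 297.7° = -0.35588, so δ = -20.848°.
cos H₀ = −tan(+26.9°) tan(-20.848°) = 0.1932, H₀ = 1.3764 rad.
Bracket: H₀ sin φ sin δ + cos φ cos δ sin H₀ = 1.3764×0.45243×-0.35588 + 0.89180×0.93453×0.98116 = -0.221615 + 0.817712 = 0.596097.
Q̄ = (S₀/π) × [bracket] = (1873/π) × 0.596097 = 355.39 W/m².
Daily total = Q̄ × 41.00 h × 3600 s/h = 355.39 × 41.00 × 3600 / 10⁶ = 52.46 MJ/m².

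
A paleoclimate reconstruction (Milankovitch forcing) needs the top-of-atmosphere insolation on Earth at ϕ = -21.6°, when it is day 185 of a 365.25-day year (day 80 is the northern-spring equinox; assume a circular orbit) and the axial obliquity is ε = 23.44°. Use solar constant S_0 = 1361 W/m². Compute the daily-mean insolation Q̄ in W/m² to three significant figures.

Solar longitude: L_s = 360° × (185 − 80)/365.25 = 103.491°.
sin δ = sin 23.44° × sin 103.491° = 0.38681, so δ = +22.756°.
cos h₀ = −tan(-21.6°) tan(+22.756°) = 0.1661, h₀ = 1.4039 rad.
Bracket: h₀ sin ϕ sin δ + cos ϕ cos δ sin h₀ = 1.4039×-0.36812×0.38681 + 0.92978×0.92216×0.98611 = -0.199905 + 0.845497 = 0.645592.
Q̄ = (S_0/π) × [bracket] = (1361/π) × 0.645592 = 279.7 W/m².

Q̄ ≈ 280 W/m²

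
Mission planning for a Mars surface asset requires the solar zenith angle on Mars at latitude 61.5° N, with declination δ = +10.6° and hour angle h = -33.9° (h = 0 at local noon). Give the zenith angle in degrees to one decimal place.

cos θ_z = sin ϕ sin δ + cos ϕ cos δ cos h = 0.161660 + 0.389289 = 0.550949.
θ_z = arccos(0.550949) = 56.6°.

θ_z = 56.6°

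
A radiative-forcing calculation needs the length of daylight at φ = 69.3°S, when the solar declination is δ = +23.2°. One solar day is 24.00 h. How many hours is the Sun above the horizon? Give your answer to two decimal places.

cos H₀ = −tan φ · tan δ = 1.1343 ≥ 1, so the Sun never rises (polar night) and H₀ = 0.
Daylight = 2H₀/(2π) × 24.00 h = (0.0000/π) × 24.00 = 0.00 h.

0.00 h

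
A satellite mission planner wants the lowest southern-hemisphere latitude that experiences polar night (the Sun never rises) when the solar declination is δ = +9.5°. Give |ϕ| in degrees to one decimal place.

|ϕ| = 80.5°

Polar night requires cos h₀ = −tan ϕ tan δ ≥ 1, i.e. tan ϕ tan δ ≤ −1.
The boundary is |tan ϕ| · |tan δ| = 1, so |ϕ| = 90° − |δ| = 90° − 9.5° = 80.5° in the southern hemisphere.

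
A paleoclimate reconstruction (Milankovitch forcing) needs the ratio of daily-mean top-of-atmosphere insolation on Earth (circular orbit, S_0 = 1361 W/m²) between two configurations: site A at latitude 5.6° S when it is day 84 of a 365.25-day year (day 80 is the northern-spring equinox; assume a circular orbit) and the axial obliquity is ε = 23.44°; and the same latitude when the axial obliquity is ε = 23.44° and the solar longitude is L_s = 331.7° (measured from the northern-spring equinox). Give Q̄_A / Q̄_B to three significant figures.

— Configuration A (ϕ=-5.6°):
Solar longitude: L_s = 360° × (84 − 80)/365.25 = 3.943°.
sin δ = sin 23.44° × sin 3.943° = 0.02735, so δ = +1.567°.
cos h₀ = −tan(-5.6°) tan(+1.567°) = 0.0027, h₀ = 1.5681 rad.
Bracket: h₀ sin ϕ sin δ + cos ϕ cos δ sin h₀ = 1.5681×-0.09758×0.02735 + 0.99523×0.99963×1.00000 = -0.004185 + 0.994862 = 0.990677.
Q̄ = (S_0/π) × [bracket] = (1361/π) × 0.990677 = 429.18 W/m².
— Configuration B (ϕ=-5.6°):
Solar declination: sin δ = sin ε · sin L_s = sin 23.44° × sin 331.7° = -0.18859, so δ = -10.870°.
cos h₀ = −tan(-5.6°) tan(-10.870°) = -0.0188, h₀ = 1.5896 rad.
Bracket: h₀ sin ϕ sin δ + cos ϕ cos δ sin h₀ = 1.5896×-0.09758×-0.18859 + 0.99523×0.98206×0.99982 = 0.029253 + 0.977200 = 1.006453.
Q̄ = (S_0/π) × [bracket] = (1361/π) × 1.006453 = 436.02 W/m².
Ratio Q̄_A / Q̄_B = 429.18 / 436.02 = 0.9843.

Q̄_A / Q̄_B ≈ 0.984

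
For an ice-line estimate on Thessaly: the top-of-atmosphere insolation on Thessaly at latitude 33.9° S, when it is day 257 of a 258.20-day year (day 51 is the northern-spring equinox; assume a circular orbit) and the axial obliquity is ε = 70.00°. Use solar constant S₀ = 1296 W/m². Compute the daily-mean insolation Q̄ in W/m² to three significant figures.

Q̄ ≈ 649 W/m²

Solar longitude: λ_s = 360° × (257 − 51)/258.20 = 287.219°.
sin δ = sin 70.00° × sin 287.219° = -0.89757, so δ = -63.841°.
cos H₀ = −tan(-33.9°) tan(-63.841°) = -1.3681 ≤ −1 ⇒ polar day, H₀ = π.
Bracket: H₀ sin φ sin δ + cos φ cos δ sin H₀ = 3.1416×-0.55775×-0.89757 + 0.83001×0.44086×0.00000 = 1.572747 + 0.000000 = 1.572747.
Q̄ = (S₀/π) × [bracket] = (1296/π) × 1.572747 = 648.8 W/m².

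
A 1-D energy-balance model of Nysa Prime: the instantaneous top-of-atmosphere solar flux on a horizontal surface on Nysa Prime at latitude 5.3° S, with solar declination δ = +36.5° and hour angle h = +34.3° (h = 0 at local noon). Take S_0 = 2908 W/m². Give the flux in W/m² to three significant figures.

1.76e+03 W/m²

cos θ_z = sin ϕ sin δ + cos ϕ cos δ cos h = -0.054944 + 0.661226 = 0.606282.
Flux = S_0 · cos θ_z = 2908 × 0.606282 = 1763 W/m².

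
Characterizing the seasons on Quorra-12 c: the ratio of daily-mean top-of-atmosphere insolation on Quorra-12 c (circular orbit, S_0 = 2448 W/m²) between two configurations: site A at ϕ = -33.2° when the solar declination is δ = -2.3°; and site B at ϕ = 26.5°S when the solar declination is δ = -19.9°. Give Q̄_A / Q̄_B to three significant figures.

Q̄_A / Q̄_B ≈ 0.796

— Configuration A (ϕ=-33.2°):
cos h₀ = −tan(-33.2°) tan(-2.300°) = -0.0263, h₀ = 1.5971 rad.
Bracket: h₀ sin ϕ sin δ + cos ϕ cos δ sin h₀ = 1.5971×-0.54756×-0.04013 + 0.83676×0.99919×0.99965 = 0.035094 + 0.835790 = 0.870884.
Q̄ = (S_0/π) × [bracket] = (2448/π) × 0.870884 = 678.61 W/m².
— Configuration B (ϕ=-26.5°):
cos h₀ = −tan(-26.5°) tan(-19.900°) = -0.1805, h₀ = 1.7523 rad.
Bracket: h₀ sin ϕ sin δ + cos ϕ cos δ sin h₀ = 1.7523×-0.44620×-0.34038 + 0.89493×0.94029×0.98358 = 0.266135 + 0.827676 = 1.093811.
Q̄ = (S_0/π) × [bracket] = (2448/π) × 1.093811 = 852.32 W/m².
Ratio Q̄_A / Q̄_B = 678.61 / 852.32 = 0.7962.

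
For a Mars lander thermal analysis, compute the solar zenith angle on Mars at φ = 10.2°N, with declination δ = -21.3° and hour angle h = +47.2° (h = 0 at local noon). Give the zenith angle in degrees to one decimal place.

cos θ_z = sin φ sin δ + cos φ cos δ cos h = -0.064326 + 0.623025 = 0.558699.
θ_z = arccos(0.558699) = 56.0°.

θ_z = 56.0°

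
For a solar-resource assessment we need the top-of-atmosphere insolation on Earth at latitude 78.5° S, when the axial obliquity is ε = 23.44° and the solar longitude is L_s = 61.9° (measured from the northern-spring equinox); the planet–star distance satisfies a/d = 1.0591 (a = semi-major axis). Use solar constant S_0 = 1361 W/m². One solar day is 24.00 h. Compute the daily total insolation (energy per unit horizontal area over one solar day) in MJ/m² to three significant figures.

Solar declination: sin δ = sin ε · sin L_s = sin 23.44° × sin 61.9° = 0.35090, so δ = +20.542°.
cos h₀ = −tan(-78.5°) tan(+20.542°) = 1.8418 ≥ 1 ⇒ polar night, h₀ = 0 and Q̄ = 0.
Inverse-square distance factor (a/d)² = 1.0591² = 1.121693.
Daily total = Q̄ × 24.00 h × 3600 s/h = 0.00 MJ/m².

0.00 MJ/m²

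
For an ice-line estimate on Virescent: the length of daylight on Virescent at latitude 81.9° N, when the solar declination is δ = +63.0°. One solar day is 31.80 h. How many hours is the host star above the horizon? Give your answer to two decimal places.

31.80 h

Sunrise equation: cos h₀ = −tan ϕ · tan δ = -13.7900 ≤ −1, so the host star never sets (polar day) and h₀ = π.
Daylight = 2h₀/(2π) × 31.80 h = (3.1416/π) × 31.80 = 31.80 h.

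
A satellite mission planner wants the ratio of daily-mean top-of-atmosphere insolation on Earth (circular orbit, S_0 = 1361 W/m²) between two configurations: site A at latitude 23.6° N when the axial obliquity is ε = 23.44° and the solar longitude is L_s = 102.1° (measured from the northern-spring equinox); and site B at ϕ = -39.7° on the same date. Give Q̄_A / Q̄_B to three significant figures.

— Configuration A (ϕ=+23.6°):
Solar declination: sin δ = sin ε · sin L_s = sin 23.44° × sin 102.1° = 0.38895, so δ = +22.889°.
cos h₀ = −tan(+23.6°) tan(+22.889°) = -0.1845, h₀ = 1.7563 rad.
Bracket: h₀ sin ϕ sin δ + cos ϕ cos δ sin h₀ = 1.7563×0.40035×0.38895 + 0.91636×0.92126×0.98284 = 0.273484 + 0.829719 = 1.103203.
Q̄ = (S_0/π) × [bracket] = (1361/π) × 1.103203 = 477.93 W/m².
— Configuration B (ϕ=-39.7°):
cos h₀ = −tan(-39.7°) tan(+22.889°) = 0.3505, h₀ = 1.2127 rad.
Bracket: h₀ sin ϕ sin δ + cos ϕ cos δ sin h₀ = 1.2127×-0.63877×0.38895 + 0.76940×0.92126×0.93656 = -0.301295 + 0.663850 = 0.362555.
Q̄ = (S_0/π) × [bracket] = (1361/π) × 0.362555 = 157.07 W/m².
Ratio Q̄_A / Q̄_B = 477.93 / 157.07 = 3.043.

Q̄_A / Q̄_B ≈ 3.04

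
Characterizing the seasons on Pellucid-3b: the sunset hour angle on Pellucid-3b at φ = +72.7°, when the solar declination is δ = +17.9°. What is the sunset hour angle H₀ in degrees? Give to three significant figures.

Sunrise equation: cos H₀ = −tan φ · tan δ = -1.0370 ≤ −1, so the host star never sets (polar day) and H₀ = π.

H₀ = 180°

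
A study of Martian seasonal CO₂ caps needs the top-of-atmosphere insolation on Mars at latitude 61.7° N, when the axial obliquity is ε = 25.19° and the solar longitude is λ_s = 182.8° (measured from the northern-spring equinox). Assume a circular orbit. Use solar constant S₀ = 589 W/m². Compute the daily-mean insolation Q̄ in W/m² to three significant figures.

Q̄ ≈ 83.5 W/m²

Solar declination: sin δ = sin ε · sin λ_s = sin 25.19° × sin 182.8° = -0.02079, so δ = -1.191°.
cos H₀ = −tan(+61.7°) tan(-1.191°) = 0.0386, H₀ = 1.5322 rad.
Bracket: H₀ sin φ sin δ + cos φ cos δ sin H₀ = 1.5322×0.88048×-0.02079 + 0.47409×0.99978×0.99925 = -0.028047 + 0.473630 = 0.445583.
Q̄ = (S₀/π) × [bracket] = (589/π) × 0.445583 = 83.54 W/m².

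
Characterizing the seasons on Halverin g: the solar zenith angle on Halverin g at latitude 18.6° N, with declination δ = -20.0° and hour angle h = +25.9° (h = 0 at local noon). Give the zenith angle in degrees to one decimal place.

θ_z = 46.2°

cos θ_z = sin φ sin δ + cos φ cos δ cos h = -0.109091 + 0.801156 = 0.692065.
θ_z = arccos(0.692065) = 46.2°.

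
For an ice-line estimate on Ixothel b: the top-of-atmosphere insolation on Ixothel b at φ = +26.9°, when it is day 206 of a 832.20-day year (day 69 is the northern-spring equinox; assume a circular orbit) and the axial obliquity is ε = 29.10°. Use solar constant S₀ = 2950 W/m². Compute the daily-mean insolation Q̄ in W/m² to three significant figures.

Q̄ ≈ 1.06e+03 W/m²

Solar longitude: λ_s = 360° × (206 − 69)/832.20 = 59.265°.
sin δ = sin 29.10° × sin 59.265° = 0.41802, so δ = +24.710°.
cos H₀ = −tan(+26.9°) tan(+24.710°) = -0.2335, H₀ = 1.8064 rad.
Bracket: H₀ sin φ sin δ + cos φ cos δ sin H₀ = 1.8064×0.45243×0.41802 + 0.89180×0.90844×0.97237 = 0.341635 + 0.787762 = 1.129397.
Q̄ = (S₀/π) × [bracket] = (2950/π) × 1.129397 = 1061 W/m².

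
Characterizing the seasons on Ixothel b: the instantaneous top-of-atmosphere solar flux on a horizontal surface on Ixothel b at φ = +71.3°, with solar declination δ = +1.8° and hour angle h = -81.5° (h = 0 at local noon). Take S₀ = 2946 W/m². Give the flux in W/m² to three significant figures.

227 W/m²

cos θ_z = sin φ sin δ + cos φ cos δ cos h = 0.029753 + 0.047366 = 0.077119.
Flux = S₀ · cos θ_z = 2946 × 0.077119 = 227.2 W/m².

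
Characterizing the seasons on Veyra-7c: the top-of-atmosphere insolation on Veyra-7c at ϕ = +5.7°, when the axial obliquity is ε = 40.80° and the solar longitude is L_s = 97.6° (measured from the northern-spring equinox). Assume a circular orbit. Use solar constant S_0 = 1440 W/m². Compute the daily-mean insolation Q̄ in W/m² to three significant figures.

Solar declination: sin δ = sin ε · sin L_s = sin 40.80° × sin 97.6° = 0.64768, so δ = +40.367°.
cos h₀ = −tan(+5.7°) tan(+40.367°) = -0.0848, h₀ = 1.6557 rad.
Bracket: h₀ sin ϕ sin δ + cos ϕ cos δ sin h₀ = 1.6557×0.09932×0.64768 + 0.99506×0.76191×0.99639 = 0.106507 + 0.755409 = 0.861916.
Q̄ = (S_0/π) × [bracket] = (1440/π) × 0.861916 = 395.1 W/m².

Q̄ ≈ 395 W/m²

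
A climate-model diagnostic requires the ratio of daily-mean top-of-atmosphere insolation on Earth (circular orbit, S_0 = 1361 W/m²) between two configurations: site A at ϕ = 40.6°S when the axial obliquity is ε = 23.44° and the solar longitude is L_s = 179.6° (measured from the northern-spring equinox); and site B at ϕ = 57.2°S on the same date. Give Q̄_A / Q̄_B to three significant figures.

— Configuration A (ϕ=-40.6°):
Solar declination: sin δ = sin ε · sin L_s = sin 23.44° × sin 179.6° = 0.00278, so δ = +0.159°.
cos h₀ = −tan(-40.6°) tan(+0.159°) = 0.0024, h₀ = 1.5684 rad.
Bracket: h₀ sin ϕ sin δ + cos ϕ cos δ sin h₀ = 1.5684×-0.65077×0.00278 + 0.75927×1.00000×1.00000 = -0.002837 + 0.759270 = 0.756433.
Q̄ = (S_0/π) × [bracket] = (1361/π) × 0.756433 = 327.70 W/m².
— Configuration B (ϕ=-57.2°):
cos h₀ = −tan(-57.2°) tan(+0.159°) = 0.0043, h₀ = 1.5665 rad.
Bracket: h₀ sin ϕ sin δ + cos ϕ cos δ sin h₀ = 1.5665×-0.84057×0.00278 + 0.54171×1.00000×0.99999 = -0.003661 + 0.541705 = 0.538044.
Q̄ = (S_0/π) × [bracket] = (1361/π) × 0.538044 = 233.09 W/m².
Ratio Q̄_A / Q̄_B = 327.70 / 233.09 = 1.406.

Q̄_A / Q̄_B ≈ 1.41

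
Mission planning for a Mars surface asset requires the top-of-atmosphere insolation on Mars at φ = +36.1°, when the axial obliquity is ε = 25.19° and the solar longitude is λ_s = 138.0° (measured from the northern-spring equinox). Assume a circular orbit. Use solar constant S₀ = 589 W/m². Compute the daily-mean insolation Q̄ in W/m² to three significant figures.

Q̄ ≈ 198 W/m²

Solar declination: sin δ = sin ε · sin λ_s = sin 25.19° × sin 138.0° = 0.28480, so δ = +16.547°.
cos H₀ = −tan(+36.1°) tan(+16.547°) = -0.2166, H₀ = 1.7892 rad.
Bracket: H₀ sin φ sin δ + cos φ cos δ sin H₀ = 1.7892×0.58920×0.28480 + 0.80799×0.95859×0.97625 = 0.300235 + 0.756136 = 1.056371.
Q̄ = (S₀/π) × [bracket] = (589/π) × 1.056371 = 198.1 W/m².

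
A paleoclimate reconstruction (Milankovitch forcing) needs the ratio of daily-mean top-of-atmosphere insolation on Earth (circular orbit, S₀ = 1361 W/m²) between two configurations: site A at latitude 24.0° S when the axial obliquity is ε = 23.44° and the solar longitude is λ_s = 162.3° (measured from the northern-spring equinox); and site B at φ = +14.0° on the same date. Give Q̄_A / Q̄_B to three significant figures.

Q̄_A / Q̄_B ≈ 0.823

— Configuration A (φ=-24.0°):
Solar declination: sin δ = sin ε · sin λ_s = sin 23.44° × sin 162.3° = 0.12094, so δ = +6.946°.
cos H₀ = −tan(-24.0°) tan(+6.946°) = 0.0542, H₀ = 1.5165 rad.
Bracket: H₀ sin φ sin δ + cos φ cos δ sin H₀ = 1.5165×-0.40674×0.12094 + 0.91355×0.99266×0.99853 = -0.074598 + 0.905511 = 0.830913.
Q̄ = (S₀/π) × [bracket] = (1361/π) × 0.830913 = 359.97 W/m².
— Configuration B (φ=+14.0°):
cos H₀ = −tan(+14.0°) tan(+6.946°) = -0.0304, H₀ = 1.6012 rad.
Bracket: H₀ sin φ sin δ + cos φ cos δ sin H₀ = 1.6012×0.24192×0.12094 + 0.97030×0.99266×0.99954 = 0.046848 + 0.962735 = 1.009583.
Q̄ = (S₀/π) × [bracket] = (1361/π) × 1.009583 = 437.37 W/m².
Ratio Q̄_A / Q̄_B = 359.97 / 437.37 = 0.8230.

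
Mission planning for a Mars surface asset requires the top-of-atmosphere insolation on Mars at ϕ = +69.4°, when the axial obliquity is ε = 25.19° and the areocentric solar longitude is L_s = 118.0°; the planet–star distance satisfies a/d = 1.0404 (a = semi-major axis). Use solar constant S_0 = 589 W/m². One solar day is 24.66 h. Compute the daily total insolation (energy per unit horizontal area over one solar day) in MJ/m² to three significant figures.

sin δ = sin 25.19° × sin 118.0° = 0.37580, so δ = +22.074°.
cos h₀ = −tan(+69.4°) tan(+22.074°) = -1.0789 ≤ −1 ⇒ polar day, h₀ = π.
Bracket: h₀ sin ϕ sin δ + cos ϕ cos δ sin h₀ = 3.1416×0.93606×0.37580 + 0.35184×0.92670×0.00000 = 1.105125 + 0.000000 = 1.105125.
Inverse-square distance factor (a/d)² = 1.0404² = 1.082432.
Q̄ = (S_0/π) × 1.082432 × [bracket] = (589/π) × 1.082432 × 1.105125 = 224.27 W/m².
Daily total = Q̄ × 24.66 h × 3600 s/h = 224.27 × 24.66 × 3600 / 10⁶ = 19.91 MJ/m².

19.9 MJ/m²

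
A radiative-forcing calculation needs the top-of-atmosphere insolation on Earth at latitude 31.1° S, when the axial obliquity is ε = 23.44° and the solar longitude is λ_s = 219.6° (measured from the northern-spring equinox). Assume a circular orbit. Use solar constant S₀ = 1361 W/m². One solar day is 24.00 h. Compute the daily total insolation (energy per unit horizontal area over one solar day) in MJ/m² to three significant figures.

Solar declination: sin δ = sin ε · sin λ_s = sin 23.44° × sin 219.6° = -0.25356, so δ = -14.688°.
cos H₀ = −tan(-31.1°) tan(-14.688°) = -0.1581, H₀ = 1.7296 rad.
Bracket: H₀ sin φ sin δ + cos φ cos δ sin H₀ = 1.7296×-0.51653×-0.25356 + 0.85627×0.96732×0.98742 = 0.226528 + 0.817867 = 1.044395.
Q̄ = (S₀/π) × [bracket] = (1361/π) × 1.044395 = 452.45 W/m².
Daily total = Q̄ × 24.00 h × 3600 s/h = 452.45 × 24.00 × 3600 / 10⁶ = 39.09 MJ/m².

39.1 MJ/m²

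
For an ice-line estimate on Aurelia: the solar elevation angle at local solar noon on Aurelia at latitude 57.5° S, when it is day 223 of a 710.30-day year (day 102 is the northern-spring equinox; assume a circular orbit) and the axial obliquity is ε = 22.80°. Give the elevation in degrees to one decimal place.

Solar longitude: L_s = 360° × (223 − 102)/710.30 = 61.326°.
sin δ = sin 22.80° × sin 61.326° = 0.33999, so δ = +19.876°.
At local noon the hour angle is zero, so the zenith angle equals |ϕ − δ| = |-57.5° − (+19.876°)| = 77.376°.
Elevation = 90° − 77.376° = 12.6°.

12.6°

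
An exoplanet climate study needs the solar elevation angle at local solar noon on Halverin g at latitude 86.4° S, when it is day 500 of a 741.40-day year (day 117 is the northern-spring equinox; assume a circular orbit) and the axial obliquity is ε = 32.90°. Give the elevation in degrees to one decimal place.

6.8°

Solar longitude: λ_s = 360° × (500 − 117)/741.40 = 185.972°.
sin δ = sin 32.90° × sin 185.972° = -0.05652, so δ = -3.240°.
At local noon the hour angle is zero, so the zenith angle equals |φ − δ| = |-86.4° − (-3.240°)| = 83.160°.
Elevation = 90° − 83.160° = 6.8°.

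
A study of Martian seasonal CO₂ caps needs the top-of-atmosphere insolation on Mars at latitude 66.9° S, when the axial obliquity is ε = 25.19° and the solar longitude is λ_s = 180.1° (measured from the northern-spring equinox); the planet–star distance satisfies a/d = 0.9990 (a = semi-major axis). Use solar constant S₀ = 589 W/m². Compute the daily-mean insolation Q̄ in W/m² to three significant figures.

Q̄ ≈ 73.6 W/m²

Solar declination: sin δ = sin ε · sin λ_s = sin 25.19° × sin 180.1° = -0.00074, so δ = -0.043°.
cos H₀ = −tan(-66.9°) tan(-0.043°) = -0.0017, H₀ = 1.5725 rad.
Bracket: H₀ sin φ sin δ + cos φ cos δ sin H₀ = 1.5725×-0.91982×-0.00074 + 0.39234×1.00000×1.00000 = 0.001070 + 0.392340 = 0.393410.
Inverse-square distance factor (a/d)² = 0.9990² = 0.998001.
Q̄ = (S₀/π) × 0.998001 × [bracket] = (589/π) × 0.998001 × 0.393410 = 73.61 W/m².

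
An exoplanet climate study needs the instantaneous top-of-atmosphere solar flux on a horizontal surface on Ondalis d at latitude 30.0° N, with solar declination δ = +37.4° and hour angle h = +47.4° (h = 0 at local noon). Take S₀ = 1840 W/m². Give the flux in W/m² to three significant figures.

1.42e+03 W/m²

cos θ_z = sin φ sin δ + cos φ cos δ cos h = 0.303688 + 0.465679 = 0.769367.
Flux = S₀ · cos θ_z = 1840 × 0.769367 = 1416 W/m².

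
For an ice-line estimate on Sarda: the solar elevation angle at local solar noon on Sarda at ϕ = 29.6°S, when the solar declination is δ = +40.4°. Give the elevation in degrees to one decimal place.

At local noon the hour angle is zero, so the zenith angle equals |ϕ − δ| = |-29.6° − (+40.400°)| = 70.000°.
Elevation = 90° − 70.000° = 20.0°.

20.0°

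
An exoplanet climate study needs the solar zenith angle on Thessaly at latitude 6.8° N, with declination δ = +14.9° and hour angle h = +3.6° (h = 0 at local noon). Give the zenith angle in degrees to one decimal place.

cos θ_z = sin ϕ sin δ + cos ϕ cos δ cos h = 0.030446 + 0.957685 = 0.988131.
θ_z = arccos(0.988131) = 8.8°.

θ_z = 8.8°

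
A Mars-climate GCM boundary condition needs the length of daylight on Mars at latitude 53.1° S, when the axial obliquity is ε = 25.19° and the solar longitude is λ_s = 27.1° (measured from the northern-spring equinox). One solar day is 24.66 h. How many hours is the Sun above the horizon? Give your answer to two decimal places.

10.24 h

Solar declination: sin δ = sin ε · sin λ_s = sin 25.19° × sin 27.1° = 0.19389, so δ = +11.180°.
cos H₀ = −tan φ · tan δ = −tan(-53.1°) × tan(+11.180°) = 0.2632, so H₀ = 1.3044 rad = 74.74°.
Daylight = 2H₀/(2π) × 24.66 h = (1.3044/π) × 24.66 = 10.24 h.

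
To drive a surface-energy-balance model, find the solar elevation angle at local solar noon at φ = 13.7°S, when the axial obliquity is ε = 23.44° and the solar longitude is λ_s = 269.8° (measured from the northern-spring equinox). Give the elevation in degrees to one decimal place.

Solar declination: sin δ = sin ε · sin λ_s = sin 23.44° × sin 269.8° = -0.39779, so δ = -23.440°.
At local noon the hour angle is zero, so the zenith angle equals |φ − δ| = |-13.7° − (-23.440°)| = 9.740°.
Elevation = 90° − 9.740° = 80.3°.

80.3°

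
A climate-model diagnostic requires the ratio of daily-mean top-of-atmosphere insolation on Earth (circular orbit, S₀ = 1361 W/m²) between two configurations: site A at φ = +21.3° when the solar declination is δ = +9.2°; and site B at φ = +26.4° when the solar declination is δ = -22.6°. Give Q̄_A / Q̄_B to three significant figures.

— Configuration A (φ=+21.3°):
cos H₀ = −tan(+21.3°) tan(+9.200°) = -0.0631, H₀ = 1.6340 rad.
Bracket: H₀ sin φ sin δ + cos φ cos δ sin H₀ = 1.6340×0.36325×0.15988 + 0.93169×0.98714×0.99800 = 0.094897 + 0.917869 = 1.012766.
Q̄ = (S₀/π) × [bracket] = (1361/π) × 1.012766 = 438.75 W/m².
— Configuration B (φ=+26.4°):
cos H₀ = −tan(+26.4°) tan(-22.600°) = 0.2066, H₀ = 1.3627 rad.
Bracket: H₀ sin φ sin δ + cos φ cos δ sin H₀ = 1.3627×0.44464×-0.38430 + 0.89571×0.92321×0.97842 = -0.232852 + 0.809083 = 0.576231.
Q̄ = (S₀/π) × [bracket] = (1361/π) × 0.576231 = 249.63 W/m².
Ratio Q̄_A / Q̄_B = 438.75 / 249.63 = 1.758.

Q̄_A / Q̄_B ≈ 1.76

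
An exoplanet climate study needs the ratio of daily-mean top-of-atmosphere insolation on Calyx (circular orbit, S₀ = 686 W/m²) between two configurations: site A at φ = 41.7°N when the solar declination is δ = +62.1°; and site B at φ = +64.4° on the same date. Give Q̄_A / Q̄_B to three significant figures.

— Configuration A (φ=+41.7°):
cos H₀ = −tan(+41.7°) tan(+62.100°) = -1.6827 ≤ −1 ⇒ polar day, H₀ = π.
Bracket: H₀ sin φ sin δ + cos φ cos δ sin H₀ = 3.1416×0.66523×0.88377 + 0.74664×0.46793×0.00000 = 1.846979 + 0.000000 = 1.846979.
Q̄ = (S₀/π) × [bracket] = (686/π) × 1.846979 = 403.31 W/m².
— Configuration B (φ=+64.4°):
cos H₀ = −tan(+64.4°) tan(+62.100°) = -3.9420 ≤ −1 ⇒ polar day, H₀ = π.
Bracket: H₀ sin φ sin δ + cos φ cos δ sin H₀ = 3.1416×0.90183×0.88377 + 0.43209×0.46793×0.00000 = 2.503888 + 0.000000 = 2.503888.
Q̄ = (S₀/π) × [bracket] = (686/π) × 2.503888 = 546.75 W/m².
Ratio Q̄_A / Q̄_B = 403.31 / 546.75 = 0.7376.

Q̄_A / Q̄_B ≈ 0.738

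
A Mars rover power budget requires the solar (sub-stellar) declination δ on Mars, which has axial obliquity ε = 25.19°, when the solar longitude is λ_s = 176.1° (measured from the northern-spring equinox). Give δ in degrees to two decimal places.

δ = +1.66°

sin δ = sin ε · sin λ_s = sin 25.19° × sin 176.1° = 0.028949.
δ = arcsin(0.028949) = +1.66°.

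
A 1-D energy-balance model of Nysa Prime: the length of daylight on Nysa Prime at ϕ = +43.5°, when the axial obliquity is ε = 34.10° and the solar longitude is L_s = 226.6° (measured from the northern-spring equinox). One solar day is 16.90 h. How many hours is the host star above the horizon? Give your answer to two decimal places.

Solar declination: sin δ = sin ε · sin L_s = sin 34.10° × sin 226.6° = -0.40735, so δ = -24.038°.
cos h₀ = −tan ϕ · tan δ = −tan(+43.5°) × tan(-24.038°) = 0.4233, so h₀ = 1.1338 rad = 64.96°.
Daylight = 2h₀/(2π) × 16.90 h = (1.1338/π) × 16.90 = 6.10 h.

6.10 h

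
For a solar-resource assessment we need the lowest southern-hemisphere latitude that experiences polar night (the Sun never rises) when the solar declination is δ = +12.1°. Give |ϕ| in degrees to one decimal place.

|ϕ| = 77.9°

Polar night requires cos h₀ = −tan ϕ tan δ ≥ 1, i.e. tan ϕ tan δ ≤ −1.
The boundary is |tan ϕ| · |tan δ| = 1, so |ϕ| = 90° − |δ| = 90° − 12.1° = 77.9° in the southern hemisphere.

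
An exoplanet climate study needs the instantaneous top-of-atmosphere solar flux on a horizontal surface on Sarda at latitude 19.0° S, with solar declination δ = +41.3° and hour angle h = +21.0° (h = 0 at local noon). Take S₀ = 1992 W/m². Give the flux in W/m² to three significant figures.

893 W/m²

cos θ_z = sin φ sin δ + cos φ cos δ cos h = -0.214876 + 0.663154 = 0.448278.
Flux = S₀ · cos θ_z = 1992 × 0.448278 = 893.0 W/m².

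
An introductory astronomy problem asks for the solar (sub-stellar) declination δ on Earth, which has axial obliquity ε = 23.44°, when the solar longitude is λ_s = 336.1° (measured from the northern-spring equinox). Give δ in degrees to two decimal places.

δ = -9.27°

sin δ = sin ε · sin λ_s = sin 23.44° × sin 336.1° = -0.161161.
δ = arcsin(-0.161161) = -9.27°.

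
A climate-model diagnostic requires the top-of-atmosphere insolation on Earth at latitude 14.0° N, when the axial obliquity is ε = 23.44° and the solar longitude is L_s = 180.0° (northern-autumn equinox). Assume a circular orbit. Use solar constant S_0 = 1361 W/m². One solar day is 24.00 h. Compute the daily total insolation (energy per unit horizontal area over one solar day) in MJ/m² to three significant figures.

Solar declination: sin δ = sin ε · sin L_s = sin 23.44° × sin 180.0° = 0.00000, so δ = +0.000°.
cos h₀ = −tan(+14.0°) tan(+0.000°) = -0.0000, h₀ = 1.5708 rad.
Bracket: h₀ sin ϕ sin δ + cos ϕ cos δ sin h₀ = 1.5708×0.24192×0.00000 + 0.97030×1.00000×1.00000 = 0.000000 + 0.970300 = 0.970300.
Q̄ = (S_0/π) × [bracket] = (1361/π) × 0.970300 = 420.35 W/m².
Daily total = Q̄ × 24.00 h × 3600 s/h = 420.35 × 24.00 × 3600 / 10⁶ = 36.32 MJ/m².

36.3 MJ/m²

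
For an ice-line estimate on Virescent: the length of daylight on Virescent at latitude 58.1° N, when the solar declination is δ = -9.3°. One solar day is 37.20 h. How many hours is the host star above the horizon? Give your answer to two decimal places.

15.45 h

cos H₀ = −tan φ · tan δ = −tan(+58.1°) × tan(-9.300°) = 0.2631, so H₀ = 1.3046 rad = 74.75°.
Daylight = 2H₀/(2π) × 37.20 h = (1.3046/π) × 37.20 = 15.45 h.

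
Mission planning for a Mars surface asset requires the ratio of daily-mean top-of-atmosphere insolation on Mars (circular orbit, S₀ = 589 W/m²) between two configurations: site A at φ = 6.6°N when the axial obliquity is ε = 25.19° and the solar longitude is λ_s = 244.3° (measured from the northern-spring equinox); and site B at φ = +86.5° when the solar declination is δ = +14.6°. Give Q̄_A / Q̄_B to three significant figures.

— Configuration A (φ=+6.6°):
Solar declination: sin δ = sin ε · sin λ_s = sin 25.19° × sin 244.3° = -0.38352, so δ = -22.552°.
cos H₀ = −tan(+6.6°) tan(-22.552°) = 0.0480, H₀ = 1.5227 rad.
Bracket: H₀ sin φ sin δ + cos φ cos δ sin H₀ = 1.5227×0.11494×-0.38352 + 0.99337×0.92353×0.99884 = -0.067123 + 0.916343 = 0.849220.
Q̄ = (S₀/π) × [bracket] = (589/π) × 0.849220 = 159.22 W/m².
— Configuration B (φ=+86.5°):
cos H₀ = −tan(+86.5°) tan(+14.600°) = -4.2588 ≤ −1 ⇒ polar day, H₀ = π.
Bracket: H₀ sin φ sin δ + cos φ cos δ sin H₀ = 3.1416×0.99813×0.25207 + 0.06105×0.96771×0.00000 = 0.790422 + 0.000000 = 0.790422.
Q̄ = (S₀/π) × [bracket] = (589/π) × 0.790422 = 148.19 W/m².
Ratio Q̄_A / Q̄_B = 159.22 / 148.19 = 1.074.

Q̄_A / Q̄_B ≈ 1.07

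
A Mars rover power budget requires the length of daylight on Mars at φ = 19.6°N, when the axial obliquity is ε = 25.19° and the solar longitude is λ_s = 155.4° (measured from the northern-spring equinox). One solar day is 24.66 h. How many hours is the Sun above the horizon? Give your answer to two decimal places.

12.83 h

Solar declination: sin δ = sin ε · sin λ_s = sin 25.19° × sin 155.4° = 0.17718, so δ = +10.205°.
cos H₀ = −tan φ · tan δ = −tan(+19.6°) × tan(+10.205°) = -0.0641, so H₀ = 1.6349 rad = 93.68°.
Daylight = 2H₀/(2π) × 24.66 h = (1.6349/π) × 24.66 = 12.83 h.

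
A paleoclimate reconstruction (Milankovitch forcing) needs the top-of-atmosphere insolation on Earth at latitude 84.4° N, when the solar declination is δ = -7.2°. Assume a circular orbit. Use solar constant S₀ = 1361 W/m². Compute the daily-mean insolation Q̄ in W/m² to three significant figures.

Q̄ ≈ 0.00 W/m²

cos H₀ = −tan(+84.4°) tan(-7.200°) = 1.2884 ≥ 1 ⇒ polar night, H₀ = 0 and Q̄ = 0.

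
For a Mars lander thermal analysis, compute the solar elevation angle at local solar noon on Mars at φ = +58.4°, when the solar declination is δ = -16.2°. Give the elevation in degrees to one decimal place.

15.4°

At local noon the hour angle is zero, so the zenith angle equals |φ − δ| = |+58.4° − (-16.200°)| = 74.600°.
Elevation = 90° − 74.600° = 15.4°.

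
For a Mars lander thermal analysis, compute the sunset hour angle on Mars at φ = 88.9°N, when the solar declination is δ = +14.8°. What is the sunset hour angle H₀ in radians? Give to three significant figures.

Sunrise equation: cos H₀ = −tan φ · tan δ = -13.7603 ≤ −1, so the Sun never sets (polar day) and H₀ = π.

H₀ = 3.14 rad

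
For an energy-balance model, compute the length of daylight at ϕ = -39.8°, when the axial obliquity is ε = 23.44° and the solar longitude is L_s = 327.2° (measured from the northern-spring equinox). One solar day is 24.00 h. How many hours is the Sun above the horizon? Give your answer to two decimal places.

Solar declination: sin δ = sin ε · sin L_s = sin 23.44° × sin 327.2° = -0.21549, so δ = -12.444°.
cos h₀ = −tan ϕ · tan δ = −tan(-39.8°) × tan(-12.444°) = -0.1839, so h₀ = 1.7557 rad = 100.59°.
Daylight = 2h₀/(2π) × 24.00 h = (1.7557/π) × 24.00 = 13.41 h.

13.41 h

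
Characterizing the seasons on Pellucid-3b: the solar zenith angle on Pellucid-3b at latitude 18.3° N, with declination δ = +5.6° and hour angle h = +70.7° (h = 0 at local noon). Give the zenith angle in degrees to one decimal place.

θ_z = 69.9°

cos θ_z = sin ϕ sin δ + cos ϕ cos δ cos h = 0.030640 + 0.312301 = 0.342941.
θ_z = arccos(0.342941) = 69.9°.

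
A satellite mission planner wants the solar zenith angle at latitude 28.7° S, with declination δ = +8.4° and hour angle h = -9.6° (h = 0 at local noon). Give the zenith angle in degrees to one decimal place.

θ_z = 38.2°

cos θ_z = sin ϕ sin δ + cos ϕ cos δ cos h = -0.070153 + 0.855585 = 0.785432.
θ_z = arccos(0.785432) = 38.2°.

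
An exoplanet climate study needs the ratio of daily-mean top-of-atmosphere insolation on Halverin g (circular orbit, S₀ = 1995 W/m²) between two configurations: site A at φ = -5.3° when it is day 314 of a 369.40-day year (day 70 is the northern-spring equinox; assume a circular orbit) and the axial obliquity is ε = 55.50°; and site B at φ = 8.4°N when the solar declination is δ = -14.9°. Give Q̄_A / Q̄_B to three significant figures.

Q̄_A / Q̄_B ≈ 0.911

— Configuration A (φ=-5.3°):
Solar longitude: λ_s = 360° × (314 − 70)/369.40 = 237.791°.
sin δ = sin 55.50° × sin 237.791° = -0.69730, so δ = -44.211°.
cos H₀ = −tan(-5.3°) tan(-44.211°) = -0.0902, H₀ = 1.6612 rad.
Bracket: H₀ sin φ sin δ + cos φ cos δ sin H₀ = 1.6612×-0.09237×-0.69730 + 0.99572×0.71678×0.99592 = 0.106997 + 0.710800 = 0.817797.
Q̄ = (S₀/π) × [bracket] = (1995/π) × 0.817797 = 519.32 W/m².
— Configuration B (φ=+8.4°):
cos H₀ = −tan(+8.4°) tan(-14.900°) = 0.0393, H₀ = 1.5315 rad.
Bracket: H₀ sin φ sin δ + cos φ cos δ sin H₀ = 1.5315×0.14608×-0.25713 + 0.98927×0.96638×0.99923 = -0.057526 + 0.955275 = 0.897749.
Q̄ = (S₀/π) × [bracket] = (1995/π) × 0.897749 = 570.10 W/m².
Ratio Q̄_A / Q̄_B = 519.32 / 570.10 = 0.9109.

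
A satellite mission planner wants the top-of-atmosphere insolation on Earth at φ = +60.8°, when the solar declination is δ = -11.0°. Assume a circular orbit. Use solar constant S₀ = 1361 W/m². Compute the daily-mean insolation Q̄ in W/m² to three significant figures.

cos H₀ = −tan(+60.8°) tan(-11.000°) = 0.3478, H₀ = 1.2156 rad.
Bracket: H₀ sin φ sin δ + cos φ cos δ sin H₀ = 1.2156×0.87292×-0.19081 + 0.48786×0.98163×0.93757 = -0.202473 + 0.449000 = 0.246527.
Q̄ = (S₀/π) × [bracket] = (1361/π) × 0.246527 = 106.8 W/m².

Q̄ ≈ 107 W/m²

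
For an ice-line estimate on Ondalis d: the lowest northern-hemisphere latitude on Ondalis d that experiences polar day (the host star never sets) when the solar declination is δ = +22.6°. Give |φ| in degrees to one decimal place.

|φ| = 67.4°

Polar day requires cos H₀ = −tan φ tan δ ≤ −1, i.e. tan φ tan δ ≥ 1.
The boundary is |tan φ| · |tan δ| = 1, so |φ| = 90° − |δ| = 90° − 22.6° = 67.4° in the northern hemisphere.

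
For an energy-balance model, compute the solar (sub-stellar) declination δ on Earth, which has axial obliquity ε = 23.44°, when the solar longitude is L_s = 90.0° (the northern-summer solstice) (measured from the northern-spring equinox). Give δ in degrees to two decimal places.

δ = +23.44°

sin δ = sin ε · sin L_s = sin 23.44° × sin 90.0° = 0.397789.
δ = arcsin(0.397789) = +23.44°.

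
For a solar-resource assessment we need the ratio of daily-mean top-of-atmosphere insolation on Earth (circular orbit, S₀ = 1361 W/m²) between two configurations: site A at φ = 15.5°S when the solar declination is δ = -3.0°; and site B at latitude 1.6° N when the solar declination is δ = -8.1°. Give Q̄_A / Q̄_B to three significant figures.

Q̄_A / Q̄_B ≈ 1.00

— Configuration A (φ=-15.5°):
cos H₀ = −tan(-15.5°) tan(-3.000°) = -0.0145, H₀ = 1.5853 rad.
Bracket: H₀ sin φ sin δ + cos φ cos δ sin H₀ = 1.5853×-0.26724×-0.05234 + 0.96363×0.99863×0.99989 = 0.022174 + 0.962204 = 0.984378.
Q̄ = (S₀/π) × [bracket] = (1361/π) × 0.984378 = 426.45 W/m².
— Configuration B (φ=+1.6°):
cos H₀ = −tan(+1.6°) tan(-8.100°) = 0.0040, H₀ = 1.5668 rad.
Bracket: H₀ sin φ sin δ + cos φ cos δ sin H₀ = 1.5668×0.02792×-0.14090 + 0.99961×0.99002×0.99999 = -0.006164 + 0.989624 = 0.983460.
Q̄ = (S₀/π) × [bracket] = (1361/π) × 0.983460 = 426.05 W/m².
Ratio Q̄_A / Q̄_B = 426.45 / 426.05 = 1.001.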